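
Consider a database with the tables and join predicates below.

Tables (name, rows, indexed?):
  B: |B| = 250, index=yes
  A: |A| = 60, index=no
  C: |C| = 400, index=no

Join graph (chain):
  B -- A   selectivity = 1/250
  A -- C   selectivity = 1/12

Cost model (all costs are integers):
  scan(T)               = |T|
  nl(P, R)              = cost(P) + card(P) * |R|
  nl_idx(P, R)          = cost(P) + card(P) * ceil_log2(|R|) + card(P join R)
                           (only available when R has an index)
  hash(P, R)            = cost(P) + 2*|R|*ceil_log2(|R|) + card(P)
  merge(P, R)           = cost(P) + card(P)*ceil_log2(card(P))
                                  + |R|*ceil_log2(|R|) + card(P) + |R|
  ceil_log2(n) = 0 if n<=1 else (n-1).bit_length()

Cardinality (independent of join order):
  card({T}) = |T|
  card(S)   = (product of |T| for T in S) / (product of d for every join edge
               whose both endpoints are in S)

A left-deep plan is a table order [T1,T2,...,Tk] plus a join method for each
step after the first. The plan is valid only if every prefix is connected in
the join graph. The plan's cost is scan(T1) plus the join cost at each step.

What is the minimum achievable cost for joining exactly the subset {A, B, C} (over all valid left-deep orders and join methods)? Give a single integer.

5020

Selinger DP over subsets of {A,B,C}:
  {B}: scan cost=250, card=250
  {A}: scan cost=60, card=60
  {C}: scan cost=400, card=400
  {AB}: card=60; try (B,nl_idx)→600, (A,hash)→1220, (B,merge)→2730, (A,merge)→2920, (B,hash)→4120, (B,nl)→15060 …(+1); best=600 via (B,nl_idx)
  {AC}: card=2000; try (A,hash)→1520, (C,merge)→4480, (A,merge)→4820, (C,hash)→7320, (C,nl)→24060, (A,nl)→24400; best=1520 via (A,hash)
  {ABC}: card=2000; try (C,merge)→5020, (B,hash)→7520, (C,hash)→7860, (B,nl_idx)→19520, (C,nl)→24600, (B,merge)→27770 …(+1); best=5020 via (C,merge)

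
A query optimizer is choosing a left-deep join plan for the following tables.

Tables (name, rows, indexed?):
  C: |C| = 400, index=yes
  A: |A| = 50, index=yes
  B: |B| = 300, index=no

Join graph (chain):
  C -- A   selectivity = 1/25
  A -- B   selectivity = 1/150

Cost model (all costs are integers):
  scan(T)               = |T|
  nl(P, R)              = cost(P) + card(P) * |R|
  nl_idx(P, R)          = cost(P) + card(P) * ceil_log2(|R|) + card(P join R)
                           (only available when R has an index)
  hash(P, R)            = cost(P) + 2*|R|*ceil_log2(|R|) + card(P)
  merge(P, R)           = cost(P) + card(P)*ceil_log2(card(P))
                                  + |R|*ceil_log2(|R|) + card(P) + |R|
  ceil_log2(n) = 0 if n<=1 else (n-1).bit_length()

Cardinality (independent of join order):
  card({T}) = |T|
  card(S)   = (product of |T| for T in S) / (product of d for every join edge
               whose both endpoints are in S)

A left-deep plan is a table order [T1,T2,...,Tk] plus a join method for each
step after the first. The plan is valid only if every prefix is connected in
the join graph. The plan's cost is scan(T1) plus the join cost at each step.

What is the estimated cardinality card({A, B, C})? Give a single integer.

1600

Tables in S: A(50), B(300), C(400)
Edges inside S: C-A(d=25), A-B(d=150)
numerator = 50 * 300 * 400 = 6000000
denominator = 25 * 150 = 3750
card(S) = 6000000 / 3750 = 1600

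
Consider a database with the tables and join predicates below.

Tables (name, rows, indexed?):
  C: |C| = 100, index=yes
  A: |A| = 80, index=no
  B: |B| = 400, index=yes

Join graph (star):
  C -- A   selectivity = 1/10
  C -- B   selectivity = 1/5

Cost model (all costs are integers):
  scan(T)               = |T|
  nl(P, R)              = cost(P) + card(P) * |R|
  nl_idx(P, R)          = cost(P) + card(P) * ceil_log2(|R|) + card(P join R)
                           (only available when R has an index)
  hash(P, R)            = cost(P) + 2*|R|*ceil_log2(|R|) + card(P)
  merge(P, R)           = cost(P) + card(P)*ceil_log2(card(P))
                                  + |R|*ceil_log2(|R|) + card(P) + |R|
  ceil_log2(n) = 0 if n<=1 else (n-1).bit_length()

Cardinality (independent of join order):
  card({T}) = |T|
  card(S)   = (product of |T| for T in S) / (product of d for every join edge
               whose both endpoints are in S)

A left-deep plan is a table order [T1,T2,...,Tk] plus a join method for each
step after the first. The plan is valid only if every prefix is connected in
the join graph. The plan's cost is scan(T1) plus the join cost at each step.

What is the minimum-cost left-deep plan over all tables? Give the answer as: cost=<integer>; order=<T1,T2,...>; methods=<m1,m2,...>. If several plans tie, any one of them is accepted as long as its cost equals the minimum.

cost=9320; order=C,A,B; methods=hash,hash

Selinger DP (subsets sized 1..n):
  {C}: scan cost=100, card=100
  {A}: scan cost=80, card=80
  {B}: scan cost=400, card=400
  {AC}: card=800; try (A,hash)→1320, (C,nl_idx)→1440, (C,merge)→1520, (A,merge)→1540, (C,hash)→1560, (C,nl)→8080 …(+1); best=1320 via (A,hash)
  {BC}: card=8000; try (C,hash)→2200, (B,merge)→4900, (C,merge)→5200, (B,hash)→7400, (B,nl_idx)→9000, (C,nl_idx)→11200 …(+2); best=2200 via (C,hash)
  {ABC}: card=64000; try (B,hash)→9320, (A,hash)→11320, (B,merge)→14120, (B,nl_idx)→72520, (A,merge)→114840, (B,nl)→321320 …(+1); best=9320 via (B,hash)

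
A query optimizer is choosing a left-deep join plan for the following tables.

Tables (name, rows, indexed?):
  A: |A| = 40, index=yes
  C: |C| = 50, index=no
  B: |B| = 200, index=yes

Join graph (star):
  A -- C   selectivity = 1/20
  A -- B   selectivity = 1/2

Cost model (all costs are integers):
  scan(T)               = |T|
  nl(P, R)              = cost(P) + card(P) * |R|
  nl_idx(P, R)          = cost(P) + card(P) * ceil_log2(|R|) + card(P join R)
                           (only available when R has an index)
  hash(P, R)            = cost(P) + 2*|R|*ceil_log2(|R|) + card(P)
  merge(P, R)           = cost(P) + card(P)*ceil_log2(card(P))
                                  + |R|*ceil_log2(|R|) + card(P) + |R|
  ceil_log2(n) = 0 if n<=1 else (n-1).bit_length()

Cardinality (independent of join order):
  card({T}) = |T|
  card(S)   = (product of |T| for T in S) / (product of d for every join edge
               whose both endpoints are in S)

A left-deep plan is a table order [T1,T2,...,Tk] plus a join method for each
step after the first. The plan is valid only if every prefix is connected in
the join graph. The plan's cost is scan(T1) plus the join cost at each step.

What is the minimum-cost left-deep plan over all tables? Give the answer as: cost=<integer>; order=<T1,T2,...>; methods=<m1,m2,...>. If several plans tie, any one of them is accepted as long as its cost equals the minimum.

cost=3050; order=C,A,B; methods=nl_idx,merge

Selinger DP (subsets sized 1..n):
  {A}: scan cost=40, card=40
  {C}: scan cost=50, card=50
  {B}: scan cost=200, card=200
  {AC}: card=100; try (A,nl_idx)→450, (A,hash)→580, (C,merge)→670, (C,hash)→680, (A,merge)→680, (C,nl)→2040 …(+1); best=450 via (A,nl_idx)
  {AB}: card=4000; try (A,hash)→880, (B,merge)→2120, (A,merge)→2280, (B,hash)→3280, (B,nl_idx)→4360, (A,nl_idx)→5400 …(+2); best=880 via (A,hash)
  {ABC}: card=10000; try (B,merge)→3050, (B,hash)→3750, (C,hash)→5480, (B,nl_idx)→11250, (B,nl)→20450, (C,merge)→53230 …(+1); best=3050 via (B,merge)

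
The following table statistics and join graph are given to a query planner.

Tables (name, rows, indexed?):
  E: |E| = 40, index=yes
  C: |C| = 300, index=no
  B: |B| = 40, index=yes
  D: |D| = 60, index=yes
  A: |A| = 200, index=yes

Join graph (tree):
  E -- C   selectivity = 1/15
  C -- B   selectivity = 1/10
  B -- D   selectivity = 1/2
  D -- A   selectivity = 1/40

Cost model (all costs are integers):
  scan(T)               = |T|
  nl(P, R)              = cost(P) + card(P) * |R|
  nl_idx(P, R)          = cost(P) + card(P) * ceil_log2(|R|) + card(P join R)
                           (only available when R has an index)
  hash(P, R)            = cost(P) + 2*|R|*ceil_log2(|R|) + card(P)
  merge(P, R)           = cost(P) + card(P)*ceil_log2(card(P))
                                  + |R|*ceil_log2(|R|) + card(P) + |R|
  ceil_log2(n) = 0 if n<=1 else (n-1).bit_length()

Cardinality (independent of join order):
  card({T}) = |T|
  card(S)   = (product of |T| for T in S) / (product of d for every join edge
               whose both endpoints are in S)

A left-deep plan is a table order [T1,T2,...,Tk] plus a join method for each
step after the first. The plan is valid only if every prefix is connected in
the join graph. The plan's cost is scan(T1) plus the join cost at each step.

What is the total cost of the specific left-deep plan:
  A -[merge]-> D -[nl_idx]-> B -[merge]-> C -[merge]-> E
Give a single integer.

step 1: scan A: cost=200, card=200
step 2: join D via merge
    card(P join D) = 200*60/(40) = 300
    cost = 200 + 200*8 + 60*6 + 200 + 60 = 2420
step 3: join B via nl_idx
    card(P join B) = 300*40/(2) = 6000
    cost = 2420 + 300*6 + 6000 = 10220
step 4: join C via merge
    card(P join C) = 6000*300/(10) = 180000
    cost = 10220 + 6000*13 + 300*9 + 6000 + 300 = 97220
step 5: join E via merge
    card(P join E) = 180000*40/(15) = 480000
    cost = 97220 + 180000*18 + 40*6 + 180000 + 40 = 3517500

3517500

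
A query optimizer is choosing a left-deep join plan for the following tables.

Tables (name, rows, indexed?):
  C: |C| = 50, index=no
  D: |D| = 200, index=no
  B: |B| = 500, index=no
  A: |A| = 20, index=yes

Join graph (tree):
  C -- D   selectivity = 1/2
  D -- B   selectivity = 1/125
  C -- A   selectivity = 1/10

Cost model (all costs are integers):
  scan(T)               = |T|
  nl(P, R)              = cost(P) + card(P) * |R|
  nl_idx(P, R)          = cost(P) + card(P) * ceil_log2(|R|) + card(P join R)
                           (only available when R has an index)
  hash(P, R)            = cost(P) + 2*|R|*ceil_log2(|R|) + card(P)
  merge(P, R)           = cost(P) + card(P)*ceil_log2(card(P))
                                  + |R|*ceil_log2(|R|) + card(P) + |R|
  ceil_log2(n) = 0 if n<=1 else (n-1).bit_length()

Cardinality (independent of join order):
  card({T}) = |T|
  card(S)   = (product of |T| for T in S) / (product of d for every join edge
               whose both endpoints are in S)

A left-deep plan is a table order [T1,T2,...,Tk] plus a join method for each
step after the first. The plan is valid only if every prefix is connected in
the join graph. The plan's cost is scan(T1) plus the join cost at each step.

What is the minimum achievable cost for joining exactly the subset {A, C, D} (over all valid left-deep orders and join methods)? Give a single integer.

2900

Selinger DP over subsets of {A,C,D}:
  {C}: scan cost=50, card=50
  {D}: scan cost=200, card=200
  {A}: scan cost=20, card=20
  {CD}: card=5000; try (C,hash)→1000, (D,merge)→2200, (C,merge)→2350, (D,hash)→3300, (D,nl)→10050, (C,nl)→10200; best=1000 via (C,hash)
  {AC}: card=100; try (A,hash)→300, (A,nl_idx)→400, (C,merge)→490, (A,merge)→520, (C,hash)→640, (C,nl)→1020 …(+1); best=300 via (A,hash)
  {ACD}: card=10000; try (D,merge)→2900, (D,hash)→3600, (A,hash)→6200, (D,nl)→20300, (A,nl_idx)→36000, (A,merge)→71120 …(+1); best=2900 via (D,merge)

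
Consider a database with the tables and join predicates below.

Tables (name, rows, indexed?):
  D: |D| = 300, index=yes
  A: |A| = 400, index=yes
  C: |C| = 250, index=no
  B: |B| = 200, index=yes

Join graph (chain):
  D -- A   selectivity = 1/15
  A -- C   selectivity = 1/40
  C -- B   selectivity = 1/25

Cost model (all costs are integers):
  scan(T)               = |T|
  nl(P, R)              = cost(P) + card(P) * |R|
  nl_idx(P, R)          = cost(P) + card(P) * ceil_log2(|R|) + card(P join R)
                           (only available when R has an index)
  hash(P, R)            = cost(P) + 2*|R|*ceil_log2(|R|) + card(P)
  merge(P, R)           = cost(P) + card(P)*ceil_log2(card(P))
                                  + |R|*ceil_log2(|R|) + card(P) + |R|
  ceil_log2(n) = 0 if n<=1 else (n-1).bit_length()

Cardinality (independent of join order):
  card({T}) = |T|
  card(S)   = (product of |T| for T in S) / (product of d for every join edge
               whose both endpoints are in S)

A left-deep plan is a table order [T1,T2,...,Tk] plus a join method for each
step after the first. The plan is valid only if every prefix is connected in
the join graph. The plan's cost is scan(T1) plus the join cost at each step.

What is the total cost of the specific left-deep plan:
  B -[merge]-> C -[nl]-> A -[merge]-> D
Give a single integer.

step 1: scan B: cost=200, card=200
step 2: join C via merge
    card(P join C) = 200*250/(25) = 2000
    cost = 200 + 200*8 + 250*8 + 200 + 250 = 4250
step 3: join A via nl
    card(P join A) = 2000*400/(40) = 20000
    cost = 4250 + 2000*400 = 804250
step 4: join D via merge
    card(P join D) = 20000*300/(15) = 400000
    cost = 804250 + 20000*15 + 300*9 + 20000 + 300 = 1127250

1127250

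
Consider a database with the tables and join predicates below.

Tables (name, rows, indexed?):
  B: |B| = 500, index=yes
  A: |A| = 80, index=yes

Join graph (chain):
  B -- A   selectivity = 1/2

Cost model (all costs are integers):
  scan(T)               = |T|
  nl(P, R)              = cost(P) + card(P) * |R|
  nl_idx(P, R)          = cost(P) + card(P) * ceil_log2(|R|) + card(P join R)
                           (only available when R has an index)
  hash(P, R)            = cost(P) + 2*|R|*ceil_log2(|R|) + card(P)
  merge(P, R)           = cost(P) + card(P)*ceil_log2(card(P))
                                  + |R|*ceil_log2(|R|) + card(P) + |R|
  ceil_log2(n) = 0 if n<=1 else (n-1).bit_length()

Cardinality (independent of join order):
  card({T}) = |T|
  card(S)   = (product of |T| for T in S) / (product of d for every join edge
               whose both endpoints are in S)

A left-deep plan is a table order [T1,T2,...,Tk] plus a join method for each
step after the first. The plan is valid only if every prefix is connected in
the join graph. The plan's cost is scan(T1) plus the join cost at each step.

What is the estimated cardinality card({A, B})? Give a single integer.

Tables in S: A(80), B(500)
Edges inside S: B-A(d=2)
numerator = 80 * 500 = 40000
denominator = 2 = 2
card(S) = 40000 / 2 = 20000

20000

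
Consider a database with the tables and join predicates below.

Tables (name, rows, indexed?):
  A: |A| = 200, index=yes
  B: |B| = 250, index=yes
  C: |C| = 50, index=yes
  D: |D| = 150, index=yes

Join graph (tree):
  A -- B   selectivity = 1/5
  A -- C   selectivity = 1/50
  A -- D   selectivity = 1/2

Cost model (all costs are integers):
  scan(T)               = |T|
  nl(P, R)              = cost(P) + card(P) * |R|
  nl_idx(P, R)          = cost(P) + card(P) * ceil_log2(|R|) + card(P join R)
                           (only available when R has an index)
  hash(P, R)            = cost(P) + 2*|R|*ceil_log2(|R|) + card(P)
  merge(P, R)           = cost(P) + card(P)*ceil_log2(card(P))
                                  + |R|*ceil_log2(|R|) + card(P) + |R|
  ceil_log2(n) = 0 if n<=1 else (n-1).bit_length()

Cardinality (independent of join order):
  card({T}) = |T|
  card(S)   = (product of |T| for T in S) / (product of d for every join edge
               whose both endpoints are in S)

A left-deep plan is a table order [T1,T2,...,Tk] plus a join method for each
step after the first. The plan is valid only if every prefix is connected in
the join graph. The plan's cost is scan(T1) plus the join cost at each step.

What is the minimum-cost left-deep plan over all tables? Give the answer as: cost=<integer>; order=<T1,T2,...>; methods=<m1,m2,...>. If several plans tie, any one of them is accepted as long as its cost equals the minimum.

cost=17100; order=C,A,B,D; methods=nl_idx,merge,hash

Selinger DP (subsets sized 1..n):
  {A}: scan cost=200, card=200
  {B}: scan cost=250, card=250
  {C}: scan cost=50, card=50
  {D}: scan cost=150, card=150
  {AB}: card=10000; try (A,hash)→3700, (B,merge)→4250, (A,merge)→4300, (B,hash)→4400, (B,nl_idx)→11800, (A,nl_idx)→12250 …(+2); best=3700 via (A,hash)
  {AC}: card=200; try (A,nl_idx)→650, (C,hash)→1000, (C,nl_idx)→1600, (A,merge)→2200, (C,merge)→2350, (A,hash)→3300 …(+2); best=650 via (A,nl_idx)
  {AD}: card=15000; try (D,hash)→2800, (A,merge)→3300, (D,merge)→3350, (A,hash)→3500, (A,nl_idx)→16350, (D,nl_idx)→16800 …(+2); best=2800 via (D,hash)
  {ABC}: card=10000; try (B,merge)→4700, (B,hash)→4850, (B,nl_idx)→12250, (C,hash)→14300, (B,nl)→50650, (C,nl_idx)→73700 …(+2); best=4700 via (B,merge)
  {ABD}: card=750000; try (D,hash)→16100, (B,hash)→21800, (D,merge)→155050, (B,merge)→230050, (D,nl_idx)→833700, (B,nl_idx)→872800 …(+2); best=16100 via (D,hash)
  {ACD}: card=15000; try (D,hash)→3250, (D,merge)→3800, (D,nl_idx)→17250, (C,hash)→18400, (D,nl)→30650, (C,nl_idx)→107800 …(+2); best=3250 via (D,hash)
  {ABCD}: card=750000; try (D,hash)→17100, (B,hash)→22250, (D,merge)→156050, (B,merge)→230500, (C,hash)→766700, (D,nl_idx)→834700 …(+6); best=17100 via (D,hash)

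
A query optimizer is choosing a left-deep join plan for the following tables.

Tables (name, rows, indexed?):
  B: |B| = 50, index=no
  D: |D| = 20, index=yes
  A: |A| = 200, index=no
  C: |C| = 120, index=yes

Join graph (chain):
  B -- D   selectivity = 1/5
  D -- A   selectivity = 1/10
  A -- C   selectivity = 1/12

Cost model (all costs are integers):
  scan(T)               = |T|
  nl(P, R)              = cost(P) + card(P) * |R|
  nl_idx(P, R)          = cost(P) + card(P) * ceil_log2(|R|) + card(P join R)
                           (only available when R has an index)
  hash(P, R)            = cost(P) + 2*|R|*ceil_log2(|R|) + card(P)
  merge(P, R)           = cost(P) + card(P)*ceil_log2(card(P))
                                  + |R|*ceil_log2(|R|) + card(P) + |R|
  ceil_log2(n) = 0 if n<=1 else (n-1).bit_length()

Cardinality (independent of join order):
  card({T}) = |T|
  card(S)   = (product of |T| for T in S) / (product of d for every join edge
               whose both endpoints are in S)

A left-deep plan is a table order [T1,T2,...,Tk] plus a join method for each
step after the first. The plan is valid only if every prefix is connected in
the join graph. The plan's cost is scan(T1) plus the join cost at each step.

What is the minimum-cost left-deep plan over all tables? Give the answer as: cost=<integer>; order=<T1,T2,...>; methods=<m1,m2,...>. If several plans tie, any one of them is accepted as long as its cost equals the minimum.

cost=7280; order=A,D,B,C; methods=hash,hash,hash

Selinger DP (subsets sized 1..n):
  {B}: scan cost=50, card=50
  {D}: scan cost=20, card=20
  {A}: scan cost=200, card=200
  {C}: scan cost=120, card=120
  {BD}: card=200; try (D,hash)→300, (B,merge)→490, (D,nl_idx)→500, (D,merge)→520, (B,hash)→640, (B,nl)→1020 …(+1); best=300 via (D,hash)
  {AD}: card=400; try (D,hash)→600, (D,nl_idx)→1600, (A,merge)→1940, (D,merge)→2120, (A,hash)→3240, (A,nl)→4020 …(+1); best=600 via (D,hash)
  {AC}: card=2000; try (C,hash)→2080, (A,merge)→2880, (C,merge)→2960, (A,hash)→3440, (C,nl_idx)→3600, (A,nl)→24120 …(+1); best=2080 via (C,hash)
  {ABD}: card=4000; try (B,hash)→1600, (A,hash)→3700, (A,merge)→3900, (B,merge)→4950, (B,nl)→20600, (A,nl)→40300; best=1600 via (B,hash)
  {ACD}: card=4000; try (C,hash)→2680, (D,hash)→4280, (C,merge)→5560, (C,nl_idx)→7400, (D,nl_idx)→16080, (D,merge)→26200 …(+2); best=2680 via (C,hash)
  {ABCD}: card=40000; try (C,hash)→7280, (B,hash)→7280, (C,merge)→54560, (B,merge)→55030, (C,nl_idx)→69600, (B,nl)→202680 …(+1); best=7280 via (C,hash)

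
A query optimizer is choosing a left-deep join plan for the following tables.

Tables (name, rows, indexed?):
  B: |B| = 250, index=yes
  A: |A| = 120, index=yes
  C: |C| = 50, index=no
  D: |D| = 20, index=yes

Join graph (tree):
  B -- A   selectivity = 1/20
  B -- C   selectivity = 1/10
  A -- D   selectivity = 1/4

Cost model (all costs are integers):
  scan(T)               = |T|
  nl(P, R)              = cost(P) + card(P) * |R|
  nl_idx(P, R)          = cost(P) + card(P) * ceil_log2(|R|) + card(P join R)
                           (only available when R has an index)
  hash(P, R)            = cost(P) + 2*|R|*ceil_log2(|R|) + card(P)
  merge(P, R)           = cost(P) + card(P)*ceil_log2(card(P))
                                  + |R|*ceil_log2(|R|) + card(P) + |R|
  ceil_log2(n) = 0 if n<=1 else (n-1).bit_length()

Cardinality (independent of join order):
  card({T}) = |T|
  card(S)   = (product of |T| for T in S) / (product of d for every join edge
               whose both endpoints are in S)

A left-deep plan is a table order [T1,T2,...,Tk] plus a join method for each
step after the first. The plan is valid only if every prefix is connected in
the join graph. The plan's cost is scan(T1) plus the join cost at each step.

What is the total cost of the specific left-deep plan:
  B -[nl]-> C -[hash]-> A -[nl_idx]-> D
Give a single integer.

90680

step 1: scan B: cost=250, card=250
step 2: join C via nl
    card(P join C) = 250*50/(10) = 1250
    cost = 250 + 250*50 = 12750
step 3: join A via hash
    card(P join A) = 1250*120/(20) = 7500
    cost = 12750 + 2*120*7 + 1250 = 15680
step 4: join D via nl_idx
    card(P join D) = 7500*20/(4) = 37500
    cost = 15680 + 7500*5 + 37500 = 90680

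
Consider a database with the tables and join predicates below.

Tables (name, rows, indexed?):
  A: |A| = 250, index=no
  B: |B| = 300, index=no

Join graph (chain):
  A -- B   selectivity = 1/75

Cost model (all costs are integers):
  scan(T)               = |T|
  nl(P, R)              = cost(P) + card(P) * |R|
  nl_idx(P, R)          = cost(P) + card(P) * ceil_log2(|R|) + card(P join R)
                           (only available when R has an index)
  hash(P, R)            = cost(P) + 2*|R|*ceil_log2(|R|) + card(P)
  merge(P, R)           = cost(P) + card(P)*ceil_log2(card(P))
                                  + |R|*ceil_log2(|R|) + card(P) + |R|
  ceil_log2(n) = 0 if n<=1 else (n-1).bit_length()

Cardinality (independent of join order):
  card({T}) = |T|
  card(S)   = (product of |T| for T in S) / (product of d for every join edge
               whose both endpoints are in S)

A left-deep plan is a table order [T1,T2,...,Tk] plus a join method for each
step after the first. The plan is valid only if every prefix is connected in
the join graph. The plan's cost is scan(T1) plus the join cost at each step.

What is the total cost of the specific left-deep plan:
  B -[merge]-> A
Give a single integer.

5550

step 1: scan B: cost=300, card=300
step 2: join A via merge
    card(P join A) = 300*250/(75) = 1000
    cost = 300 + 300*9 + 250*8 + 300 + 250 = 5550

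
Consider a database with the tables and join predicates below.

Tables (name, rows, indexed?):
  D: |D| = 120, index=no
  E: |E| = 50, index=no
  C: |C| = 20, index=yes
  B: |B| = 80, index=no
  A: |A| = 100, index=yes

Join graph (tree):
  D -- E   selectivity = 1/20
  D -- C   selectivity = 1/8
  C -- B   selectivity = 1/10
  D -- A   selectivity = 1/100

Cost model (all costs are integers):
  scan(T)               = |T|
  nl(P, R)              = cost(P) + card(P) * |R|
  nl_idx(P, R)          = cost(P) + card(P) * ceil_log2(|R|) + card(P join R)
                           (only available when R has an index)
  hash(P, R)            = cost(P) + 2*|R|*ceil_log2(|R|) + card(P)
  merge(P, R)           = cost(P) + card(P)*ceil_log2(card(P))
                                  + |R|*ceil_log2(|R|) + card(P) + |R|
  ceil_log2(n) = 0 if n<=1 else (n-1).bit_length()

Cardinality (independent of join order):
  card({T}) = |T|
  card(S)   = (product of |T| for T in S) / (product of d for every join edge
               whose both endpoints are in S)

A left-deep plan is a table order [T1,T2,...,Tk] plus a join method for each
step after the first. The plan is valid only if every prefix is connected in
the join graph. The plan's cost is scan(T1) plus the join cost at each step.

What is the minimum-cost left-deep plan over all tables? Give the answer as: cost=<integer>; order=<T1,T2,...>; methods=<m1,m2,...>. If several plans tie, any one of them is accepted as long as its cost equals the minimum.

Selinger DP (subsets sized 1..n):
  {D}: scan cost=120, card=120
  {E}: scan cost=50, card=50
  {C}: scan cost=20, card=20
  {B}: scan cost=80, card=80
  {A}: scan cost=100, card=100
  {DE}: card=300; try (E,hash)→840, (D,merge)→1360, (E,merge)→1430, (D,hash)→1780, (D,nl)→6050, (E,nl)→6120; best=840 via (E,hash)
  {CD}: card=300; try (C,hash)→440, (C,nl_idx)→1020, (D,merge)→1100, (C,merge)→1200, (D,hash)→1720, (D,nl)→2420 …(+1); best=440 via (C,hash)
  {AD}: card=120; try (A,nl_idx)→1080, (A,hash)→1640, (D,merge)→1860, (D,hash)→1880, (A,merge)→1880, (D,nl)→12100 …(+1); best=1080 via (A,nl_idx)
  {BC}: card=160; try (C,hash)→360, (C,nl_idx)→640, (B,merge)→780, (C,merge)→840, (B,hash)→1160, (B,nl)→1620 …(+1); best=360 via (C,hash)
  {CDE}: card=750; try (E,hash)→1340, (C,hash)→1340, (C,nl_idx)→3090, (E,merge)→3790, (C,merge)→3960, (C,nl)→6840 …(+1); best=1340 via (E,hash)
  {ADE}: card=300; try (E,hash)→1800, (E,merge)→2390, (A,hash)→2540, (A,nl_idx)→3240, (A,merge)→4640, (E,nl)→7080 …(+1); best=1800 via (E,hash)
  {BCD}: card=2400; try (B,hash)→1860, (D,hash)→2200, (D,merge)→2760, (B,merge)→4080, (D,nl)→19560, (B,nl)→24440; best=1860 via (B,hash)
  {ACD}: card=300; try (C,hash)→1400, (C,nl_idx)→1980, (A,hash)→2140, (C,merge)→2160, (A,nl_idx)→2840, (C,nl)→3480 …(+2); best=1400 via (C,hash)
  {BCDE}: card=6000; try (B,hash)→3210, (E,hash)→4860, (B,merge)→10230, (E,merge)→33410, (B,nl)→61340, (E,nl)→121860; best=3210 via (B,hash)
  {ACDE}: card=750; try (E,hash)→2300, (C,hash)→2300, (A,hash)→3490, (C,nl_idx)→4050, (E,merge)→4750, (C,merge)→4920 …(+5); best=2300 via (E,hash)
  {ABCD}: card=2400; try (B,hash)→2820, (B,merge)→5040, (A,hash)→5660, (A,nl_idx)→21060, (B,nl)→25400, (A,merge)→33860 …(+1); best=2820 via (B,hash)
  {ABCDE}: card=6000; try (B,hash)→4170, (E,hash)→5820, (A,hash)→10610, (B,merge)→11190, (E,merge)→34370, (A,nl_idx)→51210 …(+4); best=4170 via (B,hash)

cost=4170; order=D,A,C,E,B; methods=nl_idx,hash,hash,hash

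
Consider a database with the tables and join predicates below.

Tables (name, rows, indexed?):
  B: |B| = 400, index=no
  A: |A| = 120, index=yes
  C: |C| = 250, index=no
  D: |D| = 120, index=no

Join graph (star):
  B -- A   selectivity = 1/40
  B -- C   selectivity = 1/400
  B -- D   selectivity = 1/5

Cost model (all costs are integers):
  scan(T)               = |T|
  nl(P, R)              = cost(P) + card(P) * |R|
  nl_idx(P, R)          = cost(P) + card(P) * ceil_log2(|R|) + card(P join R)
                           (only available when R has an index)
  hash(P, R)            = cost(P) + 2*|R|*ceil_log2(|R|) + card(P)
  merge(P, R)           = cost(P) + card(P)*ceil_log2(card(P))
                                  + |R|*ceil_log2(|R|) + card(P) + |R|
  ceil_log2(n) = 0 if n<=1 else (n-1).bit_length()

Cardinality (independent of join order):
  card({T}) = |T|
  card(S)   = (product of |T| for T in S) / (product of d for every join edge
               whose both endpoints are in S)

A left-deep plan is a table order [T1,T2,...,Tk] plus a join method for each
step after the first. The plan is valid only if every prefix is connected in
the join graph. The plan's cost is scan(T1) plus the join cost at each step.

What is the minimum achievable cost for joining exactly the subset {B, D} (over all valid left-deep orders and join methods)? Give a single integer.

2480

Selinger DP over subsets of {B,D}:
  {B}: scan cost=400, card=400
  {D}: scan cost=120, card=120
  {BD}: card=9600; try (D,hash)→2480, (B,merge)→5080, (D,merge)→5360, (B,hash)→7440, (B,nl)→48120, (D,nl)→48400; best=2480 via (D,hash)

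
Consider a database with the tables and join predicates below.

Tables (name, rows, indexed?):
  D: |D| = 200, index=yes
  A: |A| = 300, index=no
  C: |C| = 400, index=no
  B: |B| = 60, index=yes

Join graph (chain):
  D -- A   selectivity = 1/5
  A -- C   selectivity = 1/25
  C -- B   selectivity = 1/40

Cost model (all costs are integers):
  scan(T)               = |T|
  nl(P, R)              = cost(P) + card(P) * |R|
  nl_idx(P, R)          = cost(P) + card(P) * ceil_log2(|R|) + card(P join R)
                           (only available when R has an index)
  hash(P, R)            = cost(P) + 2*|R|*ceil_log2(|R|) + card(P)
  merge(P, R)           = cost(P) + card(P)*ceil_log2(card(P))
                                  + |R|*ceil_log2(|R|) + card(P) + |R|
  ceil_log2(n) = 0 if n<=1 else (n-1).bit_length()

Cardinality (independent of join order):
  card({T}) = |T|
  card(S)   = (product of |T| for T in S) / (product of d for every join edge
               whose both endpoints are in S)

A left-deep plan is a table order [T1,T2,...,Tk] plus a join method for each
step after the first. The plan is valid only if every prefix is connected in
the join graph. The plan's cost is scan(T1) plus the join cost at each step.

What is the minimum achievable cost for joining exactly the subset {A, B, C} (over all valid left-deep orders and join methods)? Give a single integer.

Selinger DP over subsets of {A,B,C}:
  {A}: scan cost=300, card=300
  {C}: scan cost=400, card=400
  {B}: scan cost=60, card=60
  {AC}: card=4800; try (A,hash)→6200, (C,merge)→7300, (A,merge)→7400, (C,hash)→7800, (C,nl)→120300, (A,nl)→120400; best=6200 via (A,hash)
  {BC}: card=600; try (B,hash)→1520, (B,nl_idx)→3400, (C,merge)→4480, (B,merge)→4820, (C,hash)→7320, (C,nl)→24060 …(+1); best=1520 via (B,hash)
  {ABC}: card=7200; try (A,hash)→7520, (A,merge)→11120, (B,hash)→11720, (B,nl_idx)→42200, (B,merge)→73820, (A,nl)→181520 …(+1); best=7520 via (A,hash)

7520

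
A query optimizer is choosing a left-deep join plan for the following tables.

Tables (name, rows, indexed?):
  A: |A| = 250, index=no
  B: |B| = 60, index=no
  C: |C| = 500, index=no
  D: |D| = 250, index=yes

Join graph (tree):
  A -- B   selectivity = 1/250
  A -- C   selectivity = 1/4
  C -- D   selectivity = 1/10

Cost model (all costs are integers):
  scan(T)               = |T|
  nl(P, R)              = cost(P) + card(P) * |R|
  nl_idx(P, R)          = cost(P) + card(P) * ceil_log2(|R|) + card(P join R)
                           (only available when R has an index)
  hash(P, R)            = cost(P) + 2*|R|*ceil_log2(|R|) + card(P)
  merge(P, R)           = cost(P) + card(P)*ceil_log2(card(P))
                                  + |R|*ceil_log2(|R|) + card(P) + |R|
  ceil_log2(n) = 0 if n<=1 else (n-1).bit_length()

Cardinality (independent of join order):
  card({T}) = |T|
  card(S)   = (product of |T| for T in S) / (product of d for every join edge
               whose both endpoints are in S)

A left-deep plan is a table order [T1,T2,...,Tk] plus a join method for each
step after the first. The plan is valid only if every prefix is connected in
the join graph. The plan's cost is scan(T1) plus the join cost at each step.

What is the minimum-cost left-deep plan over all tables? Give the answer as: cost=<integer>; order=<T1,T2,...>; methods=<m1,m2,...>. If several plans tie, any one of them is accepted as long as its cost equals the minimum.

Selinger DP (subsets sized 1..n):
  {A}: scan cost=250, card=250
  {B}: scan cost=60, card=60
  {C}: scan cost=500, card=500
  {D}: scan cost=250, card=250
  {AB}: card=60; try (B,hash)→1220, (A,merge)→2730, (B,merge)→2920, (A,hash)→4120, (A,nl)→15060, (B,nl)→15250; best=1220 via (B,hash)
  {AC}: card=31250; try (A,hash)→5000, (C,merge)→7500, (A,merge)→7750, (C,hash)→9500, (C,nl)→125250, (A,nl)→125500; best=5000 via (A,hash)
  {CD}: card=12500; try (D,hash)→5000, (C,merge)→7500, (D,merge)→7750, (C,hash)→9500, (D,nl_idx)→17000, (C,nl)→125250 …(+1); best=5000 via (D,hash)
  {ABC}: card=7500; try (C,merge)→6640, (C,hash)→10280, (C,nl)→31220, (B,hash)→36970, (B,merge)→505420, (B,nl)→1880000; best=6640 via (C,merge)
  {ACD}: card=781250; try (A,hash)→21500, (D,hash)→40250, (A,merge)→194750, (D,merge)→507250, (D,nl_idx)→1036250, (A,nl)→3130000 …(+1); best=21500 via (A,hash)
  {ABCD}: card=187500; try (D,hash)→18140, (D,merge)→113890, (D,nl_idx)→254140, (B,hash)→803470, (D,nl)→1881640, (B,merge)→16428170 …(+1); best=18140 via (D,hash)

cost=18140; order=A,B,C,D; methods=hash,merge,hash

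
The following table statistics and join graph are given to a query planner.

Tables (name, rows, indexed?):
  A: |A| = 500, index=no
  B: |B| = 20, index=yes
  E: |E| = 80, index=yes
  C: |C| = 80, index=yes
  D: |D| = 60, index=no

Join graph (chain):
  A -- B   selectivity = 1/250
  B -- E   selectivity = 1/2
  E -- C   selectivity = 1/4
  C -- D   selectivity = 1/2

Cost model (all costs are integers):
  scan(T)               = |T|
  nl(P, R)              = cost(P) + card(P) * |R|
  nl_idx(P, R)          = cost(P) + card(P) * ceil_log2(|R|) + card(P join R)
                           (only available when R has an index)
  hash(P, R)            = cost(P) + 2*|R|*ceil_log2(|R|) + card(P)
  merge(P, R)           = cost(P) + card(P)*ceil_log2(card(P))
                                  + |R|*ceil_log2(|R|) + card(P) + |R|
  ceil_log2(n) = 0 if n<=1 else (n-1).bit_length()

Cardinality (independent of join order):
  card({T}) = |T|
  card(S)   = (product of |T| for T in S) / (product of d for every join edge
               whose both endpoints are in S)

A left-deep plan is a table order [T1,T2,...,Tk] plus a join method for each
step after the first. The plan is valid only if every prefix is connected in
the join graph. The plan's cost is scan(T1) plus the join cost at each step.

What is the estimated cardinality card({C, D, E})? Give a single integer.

48000

Tables in S: C(80), D(60), E(80)
Edges inside S: E-C(d=4), C-D(d=2)
numerator = 80 * 60 * 80 = 384000
denominator = 4 * 2 = 8
card(S) = 384000 / 8 = 48000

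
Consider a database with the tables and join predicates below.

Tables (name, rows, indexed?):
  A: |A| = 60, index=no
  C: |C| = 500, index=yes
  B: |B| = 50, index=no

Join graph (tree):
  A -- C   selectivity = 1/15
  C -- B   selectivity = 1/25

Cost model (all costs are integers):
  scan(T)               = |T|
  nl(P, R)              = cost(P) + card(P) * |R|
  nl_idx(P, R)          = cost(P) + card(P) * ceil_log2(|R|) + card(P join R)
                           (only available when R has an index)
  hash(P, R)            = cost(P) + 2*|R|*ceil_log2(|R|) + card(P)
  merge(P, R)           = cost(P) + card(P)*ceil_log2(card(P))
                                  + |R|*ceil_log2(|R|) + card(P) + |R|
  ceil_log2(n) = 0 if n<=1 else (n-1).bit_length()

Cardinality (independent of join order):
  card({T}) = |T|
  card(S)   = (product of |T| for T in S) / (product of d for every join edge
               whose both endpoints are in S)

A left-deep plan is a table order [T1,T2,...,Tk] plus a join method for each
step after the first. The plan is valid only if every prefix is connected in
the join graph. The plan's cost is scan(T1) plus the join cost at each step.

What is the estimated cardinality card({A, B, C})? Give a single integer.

4000

Tables in S: A(60), B(50), C(500)
Edges inside S: A-C(d=15), C-B(d=25)
numerator = 60 * 50 * 500 = 1500000
denominator = 15 * 25 = 375
card(S) = 1500000 / 375 = 4000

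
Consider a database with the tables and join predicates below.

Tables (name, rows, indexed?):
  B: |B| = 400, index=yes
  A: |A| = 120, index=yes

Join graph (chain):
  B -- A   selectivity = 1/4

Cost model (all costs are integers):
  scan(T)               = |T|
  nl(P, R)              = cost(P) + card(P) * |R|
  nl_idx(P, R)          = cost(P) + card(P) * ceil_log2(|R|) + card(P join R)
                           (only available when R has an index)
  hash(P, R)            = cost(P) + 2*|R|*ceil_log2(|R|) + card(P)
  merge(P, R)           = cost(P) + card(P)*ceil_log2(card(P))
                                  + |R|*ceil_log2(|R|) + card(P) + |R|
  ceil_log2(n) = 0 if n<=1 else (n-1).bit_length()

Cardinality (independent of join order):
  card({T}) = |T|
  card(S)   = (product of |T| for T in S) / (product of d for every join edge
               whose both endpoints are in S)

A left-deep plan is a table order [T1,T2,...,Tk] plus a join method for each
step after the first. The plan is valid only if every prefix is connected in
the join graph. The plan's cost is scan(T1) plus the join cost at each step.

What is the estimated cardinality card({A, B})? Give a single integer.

Tables in S: A(120), B(400)
Edges inside S: B-A(d=4)
numerator = 120 * 400 = 48000
denominator = 4 = 4
card(S) = 48000 / 4 = 12000

12000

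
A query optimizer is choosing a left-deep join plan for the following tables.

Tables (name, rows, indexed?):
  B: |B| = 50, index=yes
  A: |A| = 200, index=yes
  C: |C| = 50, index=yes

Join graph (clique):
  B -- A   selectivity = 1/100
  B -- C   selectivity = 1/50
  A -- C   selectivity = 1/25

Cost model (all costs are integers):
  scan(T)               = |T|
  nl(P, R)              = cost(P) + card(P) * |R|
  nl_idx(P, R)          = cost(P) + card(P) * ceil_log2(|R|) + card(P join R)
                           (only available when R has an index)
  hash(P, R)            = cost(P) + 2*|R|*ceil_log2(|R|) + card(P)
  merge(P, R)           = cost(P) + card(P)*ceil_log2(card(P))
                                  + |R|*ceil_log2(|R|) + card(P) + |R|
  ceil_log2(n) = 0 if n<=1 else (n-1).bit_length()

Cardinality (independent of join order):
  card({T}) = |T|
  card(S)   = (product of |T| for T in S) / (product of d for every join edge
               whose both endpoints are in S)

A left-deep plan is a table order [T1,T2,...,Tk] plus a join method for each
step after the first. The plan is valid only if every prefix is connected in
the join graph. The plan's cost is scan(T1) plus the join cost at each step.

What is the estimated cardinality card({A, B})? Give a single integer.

100

Tables in S: A(200), B(50)
Edges inside S: B-A(d=100)
numerator = 200 * 50 = 10000
denominator = 100 = 100
card(S) = 10000 / 100 = 100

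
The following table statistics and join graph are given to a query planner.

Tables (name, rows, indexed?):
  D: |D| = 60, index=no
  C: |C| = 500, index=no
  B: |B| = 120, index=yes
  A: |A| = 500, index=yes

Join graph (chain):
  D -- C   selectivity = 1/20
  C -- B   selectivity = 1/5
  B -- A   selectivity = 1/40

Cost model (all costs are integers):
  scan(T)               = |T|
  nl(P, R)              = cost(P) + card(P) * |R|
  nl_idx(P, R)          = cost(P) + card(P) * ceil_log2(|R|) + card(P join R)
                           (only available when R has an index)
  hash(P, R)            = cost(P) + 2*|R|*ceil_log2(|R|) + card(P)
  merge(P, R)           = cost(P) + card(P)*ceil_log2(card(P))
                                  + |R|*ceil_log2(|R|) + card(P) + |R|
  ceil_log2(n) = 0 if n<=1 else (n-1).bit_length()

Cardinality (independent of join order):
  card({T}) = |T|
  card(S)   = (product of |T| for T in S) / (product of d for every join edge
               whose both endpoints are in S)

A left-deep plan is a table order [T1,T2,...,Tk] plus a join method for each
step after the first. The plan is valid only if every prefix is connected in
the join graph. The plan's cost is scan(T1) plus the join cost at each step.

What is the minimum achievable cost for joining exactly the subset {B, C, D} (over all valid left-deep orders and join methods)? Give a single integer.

Selinger DP over subsets of {B,C,D}:
  {D}: scan cost=60, card=60
  {C}: scan cost=500, card=500
  {B}: scan cost=120, card=120
  {CD}: card=1500; try (D,hash)→1720, (C,merge)→5480, (D,merge)→5920, (C,hash)→9120, (C,nl)→30060, (D,nl)→30500; best=1720 via (D,hash)
  {BC}: card=12000; try (B,hash)→2680, (C,merge)→6080, (B,merge)→6460, (C,hash)→9240, (B,nl_idx)→16000, (C,nl)→60120 …(+1); best=2680 via (B,hash)
  {BCD}: card=36000; try (B,hash)→4900, (D,hash)→15400, (B,merge)→20680, (B,nl_idx)→48220, (B,nl)→181720, (D,merge)→183100 …(+1); best=4900 via (B,hash)

4900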